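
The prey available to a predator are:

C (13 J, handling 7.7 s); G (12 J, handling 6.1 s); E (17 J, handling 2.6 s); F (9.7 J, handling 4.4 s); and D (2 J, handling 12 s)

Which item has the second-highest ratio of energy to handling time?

F

Profitability E/h (J/s): C = 13/7.7 = 1.69, G = 12/6.1 = 1.97, E = 17/2.6 = 6.54, F = 9.7/4.4 = 2.2, D = 2/12 = 0.167.
Ranked: E > F > G > C > D.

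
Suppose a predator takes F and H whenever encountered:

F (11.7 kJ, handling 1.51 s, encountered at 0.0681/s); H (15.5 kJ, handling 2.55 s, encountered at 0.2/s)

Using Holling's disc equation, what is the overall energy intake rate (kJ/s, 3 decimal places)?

2.416 kJ/s

Energy encountered per unit search time: 0.0681×11.7 + 0.2×15.5 = 3.897 kJ/s.
Handling time per unit search time: 0.0681×1.51 + 0.2×2.55 = 0.6128.
Rate = 3.897/(1 + 0.6128) = 2.416 kJ/s.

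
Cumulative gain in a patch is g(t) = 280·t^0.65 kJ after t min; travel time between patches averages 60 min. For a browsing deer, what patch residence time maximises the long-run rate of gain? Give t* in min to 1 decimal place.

111.4 min

Optimal t* satisfies g'(t*) = g(t*)/(T + t*).
g'(t) = 0.65·280·t^-0.35. Setting 0.65·280·t^-0.35 = 280·t^0.65/(60+t) gives 0.65(60+t) = t, so 0.35·t = 0.65×60.
t* = 0.65×60/0.35 = 111.4 min.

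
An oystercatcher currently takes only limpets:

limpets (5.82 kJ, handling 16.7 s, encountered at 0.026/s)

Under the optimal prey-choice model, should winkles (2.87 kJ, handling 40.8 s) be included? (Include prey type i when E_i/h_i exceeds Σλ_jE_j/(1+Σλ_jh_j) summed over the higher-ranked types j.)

Current rate: (0.026×5.82)/(1 + 0.026×16.7) = 0.1055 kJ/s.
Profitability of winkles: 2.87/40.8 = 0.07034 kJ/s.
Since 0.07034 < R, time spent handling winkles is better spent searching.

No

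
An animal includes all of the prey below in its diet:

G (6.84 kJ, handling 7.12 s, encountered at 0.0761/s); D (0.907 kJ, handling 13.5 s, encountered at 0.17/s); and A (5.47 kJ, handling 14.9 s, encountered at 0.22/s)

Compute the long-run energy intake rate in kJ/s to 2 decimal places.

0.26 kJ/s

R = (0.0761×6.84 + 0.17×0.907 + 0.22×5.47) / (1 + 0.0761×7.12 + 0.17×13.5 + 0.22×14.9) = 1.878/7.115 = 0.264 kJ/s.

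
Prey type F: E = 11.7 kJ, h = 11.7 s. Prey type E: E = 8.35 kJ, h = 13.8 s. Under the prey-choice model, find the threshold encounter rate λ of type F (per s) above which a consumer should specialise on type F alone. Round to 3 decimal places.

At the threshold, the rate on type F alone equals the profitability of type E: λ·11.7/(1 + λ·11.7) = 8.35/13.8 = 0.6051.
Rearranging, λ(11.7 − 0.6051×11.7) = 0.6051, so λ = 0.6051/4.621 = 0.1309 per s.

0.131 per s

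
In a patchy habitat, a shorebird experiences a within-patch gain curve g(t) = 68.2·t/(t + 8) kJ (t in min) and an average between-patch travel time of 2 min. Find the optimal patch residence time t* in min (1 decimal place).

By the marginal value theorem, leave when the instantaneous gain rate g'(t) equals the habitat-wide average g(t)/(T + t).
g'(t) = 68.2·8/(t + 8)². Setting 68.2·8/(t+8)² = 68.2t/[(t+8)(2+t)] gives 8(2+t) = t(t+8), so t² = 8×2 = 16.
t* = √16 = 4 min.

4.0 min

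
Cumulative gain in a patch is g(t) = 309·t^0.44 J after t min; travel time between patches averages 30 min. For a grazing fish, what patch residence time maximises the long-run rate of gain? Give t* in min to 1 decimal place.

Maximise g(t)/(T+t): set derivative to zero → g'(t)(T+t) = g(t).
g'(t) = 0.44·309·t^-0.56. Setting 0.44·309·t^-0.56 = 309·t^0.44/(30+t) gives 0.44(30+t) = t, so 0.56·t = 0.44×30.
t* = 0.44×30/0.56 = 23.57 min.

23.6 min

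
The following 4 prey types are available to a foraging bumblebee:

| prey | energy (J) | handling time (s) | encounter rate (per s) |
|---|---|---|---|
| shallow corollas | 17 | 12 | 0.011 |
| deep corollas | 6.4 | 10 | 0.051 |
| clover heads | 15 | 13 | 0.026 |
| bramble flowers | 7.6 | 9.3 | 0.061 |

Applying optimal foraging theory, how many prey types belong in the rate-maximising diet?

4

Profitabilities (E/h, J/s): shallow corollas 1.42, clover heads 1.15, bramble flowers 0.817, deep corollas 0.64. Add prey in this order while the next type's profitability exceeds the intake rate on those already taken.
Rate on top 1: 0.1652. clover heads: 1.15 > 0.1652 → include.
Rate on top 2: 0.3925. bramble flowers: 0.817 > 0.3925 → include.
Rate on top 3: 0.5108. deep corollas: 0.64 > 0.5108 → include.
Optimal diet: shallow corollas, clover heads, bramble flowers, deep corollas — 4 of 4 types.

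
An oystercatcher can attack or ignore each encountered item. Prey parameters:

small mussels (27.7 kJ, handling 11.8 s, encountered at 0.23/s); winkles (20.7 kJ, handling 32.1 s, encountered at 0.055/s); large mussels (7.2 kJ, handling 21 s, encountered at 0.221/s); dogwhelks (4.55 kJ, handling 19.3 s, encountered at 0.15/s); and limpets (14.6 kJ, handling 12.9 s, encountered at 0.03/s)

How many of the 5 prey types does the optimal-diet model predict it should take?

1

Rank by E/h (kJ/s): small mussels 2.35, limpets 1.13, winkles 0.645, large mussels 0.343, dogwhelks 0.236. Include each in turn until the next type's E/h falls below the running intake rate.
Rate on top 1: 1.715. limpets: 1.13 < 1.715 → exclude; stop.
Optimal diet: small mussels — 1 of 5 types.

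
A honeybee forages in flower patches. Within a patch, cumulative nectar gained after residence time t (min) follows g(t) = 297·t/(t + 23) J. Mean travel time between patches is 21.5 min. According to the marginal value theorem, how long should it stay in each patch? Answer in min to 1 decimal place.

22.2 min

By the marginal value theorem, leave when the instantaneous gain rate g'(t) equals the habitat-wide average g(t)/(T + t).
g'(t) = 297·23/(t + 23)². Setting 297·23/(t+23)² = 297t/[(t+23)(21.5+t)] gives 23(21.5+t) = t(t+23), so t² = 23×21.5 = 494.5.
t* = √494.5 = 22.24 min.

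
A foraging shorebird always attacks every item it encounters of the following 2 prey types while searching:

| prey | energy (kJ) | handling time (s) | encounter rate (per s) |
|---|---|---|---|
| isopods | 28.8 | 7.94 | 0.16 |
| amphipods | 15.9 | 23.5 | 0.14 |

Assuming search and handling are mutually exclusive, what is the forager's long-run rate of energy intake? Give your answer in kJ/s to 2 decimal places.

R = (0.16×28.8 + 0.14×15.9) / (1 + 0.16×7.94 + 0.14×23.5) = 6.834/5.56 = 1.229 kJ/s.

1.23 kJ/s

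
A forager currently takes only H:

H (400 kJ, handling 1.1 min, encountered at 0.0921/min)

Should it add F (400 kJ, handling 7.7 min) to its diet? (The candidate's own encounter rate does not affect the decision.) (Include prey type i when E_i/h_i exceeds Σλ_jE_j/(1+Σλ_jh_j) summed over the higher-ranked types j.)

Yes

Current rate: (0.0921×400)/(1 + 0.0921×1.1) = 33.45 kJ/min.
Profitability of F: 400/7.7 = 51.95 kJ/min.
51.95 > 33.45, so adding F raises the average — include it.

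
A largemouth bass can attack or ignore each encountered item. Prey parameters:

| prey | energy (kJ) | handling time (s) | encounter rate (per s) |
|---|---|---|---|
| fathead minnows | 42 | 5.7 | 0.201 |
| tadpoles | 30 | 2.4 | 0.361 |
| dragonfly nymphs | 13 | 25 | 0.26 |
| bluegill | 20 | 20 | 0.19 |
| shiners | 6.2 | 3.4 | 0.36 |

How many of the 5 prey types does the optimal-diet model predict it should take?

Rank by E/h (kJ/s): tadpoles 12.5, fathead minnows 7.37, shiners 1.82, bluegill 1, dragonfly nymphs 0.52. Include each in turn until the next type's E/h falls below the running intake rate.
Rate on top 1: 5.803. fathead minnows: 7.37 > 5.803 → include.
Rate on top 2: 6.398. shiners: 1.82 < 6.398 → exclude; stop.
Optimal diet: tadpoles, fathead minnows — 2 of 5 types.

2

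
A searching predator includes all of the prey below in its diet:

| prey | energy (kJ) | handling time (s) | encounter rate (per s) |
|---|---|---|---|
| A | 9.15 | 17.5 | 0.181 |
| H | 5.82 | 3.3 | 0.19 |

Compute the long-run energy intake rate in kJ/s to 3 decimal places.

Energy encountered per unit search time: 0.181×9.15 + 0.19×5.82 = 2.762 kJ/s.
Handling time per unit search time: 0.181×17.5 + 0.19×3.3 = 3.795.
Rate = 2.762/(1 + 3.795) = 0.5761 kJ/s.

0.576 kJ/s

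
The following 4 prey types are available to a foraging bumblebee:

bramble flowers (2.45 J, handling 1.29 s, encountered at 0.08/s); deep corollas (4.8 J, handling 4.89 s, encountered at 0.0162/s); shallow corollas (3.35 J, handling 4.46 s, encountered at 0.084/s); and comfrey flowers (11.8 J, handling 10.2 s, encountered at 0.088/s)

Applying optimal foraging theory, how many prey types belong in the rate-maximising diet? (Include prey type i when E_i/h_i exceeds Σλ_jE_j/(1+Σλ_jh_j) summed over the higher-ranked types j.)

Profitabilities (E/h, J/s): bramble flowers 1.9, comfrey flowers 1.16, deep corollas 0.982, shallow corollas 0.751. Add prey in this order while the next type's profitability exceeds the intake rate on those already taken.
Rate on top 1: 0.1777. comfrey flowers: 1.16 > 0.1777 → include.
Rate on top 2: 0.617. deep corollas: 0.982 > 0.617 → include.
Rate on top 3: 0.6308. shallow corollas: 0.751 > 0.6308 → include.
Optimal diet: bramble flowers, comfrey flowers, deep corollas, shallow corollas — 4 of 4 types.

4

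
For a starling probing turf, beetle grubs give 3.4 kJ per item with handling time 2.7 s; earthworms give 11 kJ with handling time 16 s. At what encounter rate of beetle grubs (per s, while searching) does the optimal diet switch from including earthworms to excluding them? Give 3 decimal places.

0.445 per s

The zero-one rule: include earthworms iff E₂/h₂ > λE₁/(1+λh₁). Equality gives the switch point.
λE₁h₂ = E₂ + λE₂h₁ ⇒ λ = E₂/(E₁h₂ − E₂h₁) = 11/(54.4 − 29.7) = 0.4453 per s.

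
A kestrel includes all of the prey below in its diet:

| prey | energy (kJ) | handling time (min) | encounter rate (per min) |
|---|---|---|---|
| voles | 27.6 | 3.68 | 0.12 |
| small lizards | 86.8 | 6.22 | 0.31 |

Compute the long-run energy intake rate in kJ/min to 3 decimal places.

R = (0.12×27.6 + 0.31×86.8) / (1 + 0.12×3.68 + 0.31×6.22) = 30.22/3.37 = 8.968 kJ/min.

8.968 kJ/min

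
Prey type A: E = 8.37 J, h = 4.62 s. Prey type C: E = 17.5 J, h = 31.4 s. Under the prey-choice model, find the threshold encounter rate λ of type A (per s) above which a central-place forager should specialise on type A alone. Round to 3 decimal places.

Drop type C once their profitability E₂/h₂ falls below the rate achievable on type A alone: E₂/h₂ = λE₁/(1 + λh₁).
Solve for λ: λE₁h₂ = E₂(1 + λh₁) → λ(E₁h₂ − E₂h₁) = E₂ → λ = E₂/(E₁h₂ − E₂h₁).
λ = 17.5/(8.37×31.4 − 17.5×4.62) = 17.5/182 = 0.09617 per s.

0.096 per s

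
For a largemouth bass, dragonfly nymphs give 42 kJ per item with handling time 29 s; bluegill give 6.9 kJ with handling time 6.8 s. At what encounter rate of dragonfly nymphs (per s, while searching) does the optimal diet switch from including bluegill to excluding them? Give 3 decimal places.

0.081 per s

The zero-one rule: include bluegill iff E₂/h₂ > λE₁/(1+λh₁). Equality gives the switch point.
λE₁h₂ = E₂ + λE₂h₁ ⇒ λ = E₂/(E₁h₂ − E₂h₁) = 6.9/(285.6 − 200.1) = 0.0807 per s.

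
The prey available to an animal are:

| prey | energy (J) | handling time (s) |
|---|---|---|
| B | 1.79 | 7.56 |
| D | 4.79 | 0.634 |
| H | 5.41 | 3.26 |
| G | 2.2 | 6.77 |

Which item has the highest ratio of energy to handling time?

In descending order of E/h:
D: 4.79/0.634 = 7.56 J/s
H: 5.41/3.26 = 1.66 J/s
G: 2.2/6.77 = 0.325 J/s
B: 1.79/7.56 = 0.237 J/s

D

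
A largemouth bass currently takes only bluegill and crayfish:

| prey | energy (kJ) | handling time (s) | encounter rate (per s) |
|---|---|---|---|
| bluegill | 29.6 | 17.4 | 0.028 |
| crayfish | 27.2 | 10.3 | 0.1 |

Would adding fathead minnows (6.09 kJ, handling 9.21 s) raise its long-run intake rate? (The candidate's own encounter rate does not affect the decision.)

No

On bluegill and crayfish alone, R = ΣλE/(1+Σλh) = 3.549/2.517 = 1.41 kJ/s.
fathead minnows: E/h = 6.09/9.21 = 0.6612 kJ/s.
0.6612 < 1.41, so adding fathead minnows would lower the average — exclude it.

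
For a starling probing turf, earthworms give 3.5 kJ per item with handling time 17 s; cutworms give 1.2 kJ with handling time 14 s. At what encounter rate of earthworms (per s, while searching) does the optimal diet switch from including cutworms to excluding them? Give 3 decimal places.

The zero-one rule: include cutworms iff E₂/h₂ > λE₁/(1+λh₁). Equality gives the switch point.
λE₁h₂ = E₂ + λE₂h₁ ⇒ λ = E₂/(E₁h₂ − E₂h₁) = 1.2/(49 − 20.4) = 0.04196 per s.

0.042 per s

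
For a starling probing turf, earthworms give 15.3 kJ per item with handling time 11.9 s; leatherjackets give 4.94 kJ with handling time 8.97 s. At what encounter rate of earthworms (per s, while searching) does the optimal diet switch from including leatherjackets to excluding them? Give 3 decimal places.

Drop leatherjackets once their profitability E₂/h₂ falls below the rate achievable on earthworms alone: E₂/h₂ = λE₁/(1 + λh₁).
Solve for λ: λE₁h₂ = E₂(1 + λh₁) → λ(E₁h₂ − E₂h₁) = E₂ → λ = E₂/(E₁h₂ − E₂h₁).
λ = 4.94/(15.3×8.97 − 4.94×11.9) = 4.94/78.46 = 0.06297 per s.

0.063 per s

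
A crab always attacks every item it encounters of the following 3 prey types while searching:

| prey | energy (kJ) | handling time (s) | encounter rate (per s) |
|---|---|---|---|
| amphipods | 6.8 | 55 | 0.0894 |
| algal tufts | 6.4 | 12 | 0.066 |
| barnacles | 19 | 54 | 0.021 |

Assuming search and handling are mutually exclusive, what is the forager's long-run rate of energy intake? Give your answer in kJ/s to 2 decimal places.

R = Σλ_iE_i / (1 + Σλ_ih_i)
Numerator: 0.0894×6.8 + 0.066×6.4 + 0.021×19 = 1.429
Denominator: 1 + 0.0894×55 + 0.066×12 + 0.021×54 = 7.843
R = 1.429/7.843 = 0.1822 kJ/s

0.18 kJ/s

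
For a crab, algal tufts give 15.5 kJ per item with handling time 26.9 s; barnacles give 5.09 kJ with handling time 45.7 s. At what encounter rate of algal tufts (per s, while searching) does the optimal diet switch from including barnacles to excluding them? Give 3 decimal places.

At the threshold, the rate on algal tufts alone equals the profitability of barnacles: λ·15.5/(1 + λ·26.9) = 5.09/45.7 = 0.1114.
Rearranging, λ(15.5 − 0.1114×26.9) = 0.1114, so λ = 0.1114/12.5 = 0.008907 per s.

0.009 per s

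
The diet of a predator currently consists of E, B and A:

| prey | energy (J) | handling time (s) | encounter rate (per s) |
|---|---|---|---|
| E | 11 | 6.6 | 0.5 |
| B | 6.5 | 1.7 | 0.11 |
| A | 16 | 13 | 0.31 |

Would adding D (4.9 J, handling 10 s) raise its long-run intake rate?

Current rate: (0.5×11 + 0.11×6.5 + 0.31×16)/(1 + 0.5×6.6 + 0.11×1.7 + 0.31×13) = 1.312 J/s.
Profitability of D: 4.9/10 = 0.49 J/s.
0.49 < 1.312, so adding D would lower the average — exclude it.

No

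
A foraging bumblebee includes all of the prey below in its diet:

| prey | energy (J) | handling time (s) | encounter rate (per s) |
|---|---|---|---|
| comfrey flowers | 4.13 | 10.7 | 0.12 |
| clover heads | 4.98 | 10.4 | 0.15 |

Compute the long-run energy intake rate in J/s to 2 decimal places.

R = (0.12×4.13 + 0.15×4.98) / (1 + 0.12×10.7 + 0.15×10.4) = 1.243/3.844 = 0.3233 J/s.

0.32 J/s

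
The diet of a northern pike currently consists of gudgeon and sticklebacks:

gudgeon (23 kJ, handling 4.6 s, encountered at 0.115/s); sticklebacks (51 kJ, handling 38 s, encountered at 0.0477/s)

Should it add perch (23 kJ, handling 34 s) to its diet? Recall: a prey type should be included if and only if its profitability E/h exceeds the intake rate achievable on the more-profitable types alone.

Current rate: (0.115×23 + 0.0477×51)/(1 + 0.115×4.6 + 0.0477×38) = 1.52 kJ/s.
Profitability of perch: 23/34 = 0.6765 kJ/s.
0.6765 < 1.52, so adding perch would lower the average — exclude it.

No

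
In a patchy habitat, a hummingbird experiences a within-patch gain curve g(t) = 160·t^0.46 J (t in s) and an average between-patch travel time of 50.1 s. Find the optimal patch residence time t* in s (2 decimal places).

42.68 s

Maximise g(t)/(T+t): set derivative to zero → g'(t)(T+t) = g(t).
g'(t) = 0.46·160·t^-0.54. Setting 0.46·160·t^-0.54 = 160·t^0.46/(50.1+t) gives 0.46(50.1+t) = t, so 0.54·t = 0.46×50.1.
t* = 0.46×50.1/0.54 = 42.68 s.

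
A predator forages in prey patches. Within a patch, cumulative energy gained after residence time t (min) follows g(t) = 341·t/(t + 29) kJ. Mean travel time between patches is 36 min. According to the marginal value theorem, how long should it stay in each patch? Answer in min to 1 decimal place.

32.3 min

By the marginal value theorem, leave when the instantaneous gain rate g'(t) equals the habitat-wide average g(t)/(T + t).
g'(t) = 341·29/(t + 29)². Setting 341·29/(t+29)² = 341t/[(t+29)(36+t)] gives 29(36+t) = t(t+29), so t² = 29×36 = 1044.
t* = √1044 = 32.31 min.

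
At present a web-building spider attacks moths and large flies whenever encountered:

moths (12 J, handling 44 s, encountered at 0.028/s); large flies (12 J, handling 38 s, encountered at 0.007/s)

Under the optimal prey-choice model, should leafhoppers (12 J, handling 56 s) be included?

Yes

On moths and large flies alone, R = ΣλE/(1+Σλh) = 0.42/2.498 = 0.1681 J/s.
Profitability of leafhoppers: 12/56 = 0.2143 J/s.
Since 0.2143 > R, including leafhoppers increases the long-run rate.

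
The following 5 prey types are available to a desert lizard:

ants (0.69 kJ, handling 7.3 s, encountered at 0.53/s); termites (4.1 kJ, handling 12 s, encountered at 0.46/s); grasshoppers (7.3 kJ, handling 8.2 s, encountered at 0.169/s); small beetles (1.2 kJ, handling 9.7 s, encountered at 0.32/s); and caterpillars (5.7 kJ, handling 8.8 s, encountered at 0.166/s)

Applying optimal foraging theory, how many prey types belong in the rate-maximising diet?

2

Profitabilities (E/h, kJ/s): grasshoppers 0.89, caterpillars 0.648, termites 0.342, small beetles 0.124, ants 0.0945. Add prey in this order while the next type's profitability exceeds the intake rate on those already taken.
Rate on top 1: 0.5171. caterpillars: 0.648 > 0.5171 → include.
Rate on top 2: 0.5667. termites: 0.342 < 0.5667 → exclude; stop.
Optimal diet: grasshoppers, caterpillars — 2 of 5 types.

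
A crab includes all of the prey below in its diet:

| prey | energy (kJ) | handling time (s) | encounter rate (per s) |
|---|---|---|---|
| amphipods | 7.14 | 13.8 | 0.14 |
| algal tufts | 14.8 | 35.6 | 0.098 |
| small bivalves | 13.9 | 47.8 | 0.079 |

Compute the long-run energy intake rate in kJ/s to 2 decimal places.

0.35 kJ/s

R = (0.14×7.14 + 0.098×14.8 + 0.079×13.9) / (1 + 0.14×13.8 + 0.098×35.6 + 0.079×47.8) = 3.548/10.2 = 0.348 kJ/s.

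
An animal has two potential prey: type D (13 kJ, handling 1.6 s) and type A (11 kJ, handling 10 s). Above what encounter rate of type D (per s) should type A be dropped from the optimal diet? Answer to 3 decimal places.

The zero-one rule: include type A iff E₂/h₂ > λE₁/(1+λh₁). Equality gives the switch point.
λE₁h₂ = E₂ + λE₂h₁ ⇒ λ = E₂/(E₁h₂ − E₂h₁) = 11/(130 − 17.6) = 0.09786 per s.

0.098 per s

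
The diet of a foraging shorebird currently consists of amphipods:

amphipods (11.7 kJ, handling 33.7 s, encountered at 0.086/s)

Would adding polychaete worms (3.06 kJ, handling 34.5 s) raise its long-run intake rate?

On amphipods alone, R = ΣλE/(1+Σλh) = 1.006/3.898 = 0.2581 kJ/s.
polychaete worms: E/h = 3.06/34.5 = 0.0887 kJ/s.
Since 0.0887 < R, time spent handling polychaete worms is better spent searching.

No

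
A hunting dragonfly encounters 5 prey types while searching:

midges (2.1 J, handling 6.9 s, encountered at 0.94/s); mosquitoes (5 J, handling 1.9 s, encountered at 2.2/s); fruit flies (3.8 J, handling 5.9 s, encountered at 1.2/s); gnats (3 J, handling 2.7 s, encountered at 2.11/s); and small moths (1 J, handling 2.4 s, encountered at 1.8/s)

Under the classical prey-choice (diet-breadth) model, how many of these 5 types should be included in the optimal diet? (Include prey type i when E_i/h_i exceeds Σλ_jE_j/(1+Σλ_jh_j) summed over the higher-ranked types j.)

Rank by E/h (J/s): mosquitoes 2.63, gnats 1.11, fruit flies 0.644, small moths 0.417, midges 0.304. Include each in turn until the next type's E/h falls below the running intake rate.
Rate on top 1: 2.124. gnats: 1.11 < 2.124 → exclude; stop.
Optimal diet: mosquitoes — 1 of 5 types.

1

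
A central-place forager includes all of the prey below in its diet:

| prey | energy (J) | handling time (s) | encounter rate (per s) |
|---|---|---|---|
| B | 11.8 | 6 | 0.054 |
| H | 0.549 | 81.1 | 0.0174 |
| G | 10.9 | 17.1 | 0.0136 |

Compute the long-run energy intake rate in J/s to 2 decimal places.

0.27 J/s

Energy encountered per unit search time: 0.054×11.8 + 0.0174×0.549 + 0.0136×10.9 = 0.795 J/s.
Handling time per unit search time: 0.054×6 + 0.0174×81.1 + 0.0136×17.1 = 1.968.
Rate = 0.795/(1 + 1.968) = 0.2679 J/s.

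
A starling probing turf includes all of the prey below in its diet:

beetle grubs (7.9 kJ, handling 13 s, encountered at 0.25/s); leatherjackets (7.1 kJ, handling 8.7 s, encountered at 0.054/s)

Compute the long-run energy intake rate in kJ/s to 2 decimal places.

0.50 kJ/s

R = (0.25×7.9 + 0.054×7.1) / (1 + 0.25×13 + 0.054×8.7) = 2.358/4.72 = 0.4997 kJ/s.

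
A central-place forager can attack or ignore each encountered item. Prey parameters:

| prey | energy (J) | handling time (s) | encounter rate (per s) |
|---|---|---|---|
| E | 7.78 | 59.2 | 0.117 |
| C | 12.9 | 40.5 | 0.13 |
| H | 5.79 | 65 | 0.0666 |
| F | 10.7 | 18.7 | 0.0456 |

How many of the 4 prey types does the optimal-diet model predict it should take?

2

E/h in descending order: F 0.572, C 0.319, E 0.131, H 0.0891 J/s. The optimal diet is the largest prefix of this list for which every included type satisfies E_i/h_i > R on the types above it.
Rate on top 1: 0.2634. C: 0.319 > 0.2634 → include.
Rate on top 2: 0.3042. E: 0.131 < 0.3042 → exclude; stop.
Optimal diet: F, C — 2 of 4 types.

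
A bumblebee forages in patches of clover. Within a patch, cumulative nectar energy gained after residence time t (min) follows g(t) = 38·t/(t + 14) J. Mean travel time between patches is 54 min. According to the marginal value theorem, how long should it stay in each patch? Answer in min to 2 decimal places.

Optimal t* satisfies g'(t*) = g(t*)/(T + t*).
g'(t) = 38·14/(t + 14)². Setting 38·14/(t+14)² = 38t/[(t+14)(54+t)] gives 14(54+t) = t(t+14), so t² = 14×54 = 756.
t* = √756 = 27.5 min.

27.50 min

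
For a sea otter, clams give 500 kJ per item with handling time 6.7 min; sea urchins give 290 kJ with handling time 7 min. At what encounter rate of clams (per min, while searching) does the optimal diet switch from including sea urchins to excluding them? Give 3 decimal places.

The zero-one rule: include sea urchins iff E₂/h₂ > λE₁/(1+λh₁). Equality gives the switch point.
λE₁h₂ = E₂ + λE₂h₁ ⇒ λ = E₂/(E₁h₂ − E₂h₁) = 290/(3500 − 1943) = 0.1863 per min.

0.186 per min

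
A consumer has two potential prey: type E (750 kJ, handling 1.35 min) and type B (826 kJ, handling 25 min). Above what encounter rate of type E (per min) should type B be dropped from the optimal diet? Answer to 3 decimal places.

The zero-one rule: include type B iff E₂/h₂ > λE₁/(1+λh₁). Equality gives the switch point.
λE₁h₂ = E₂ + λE₂h₁ ⇒ λ = E₂/(E₁h₂ − E₂h₁) = 826/(1.875e+04 − 1115) = 0.04684 per min.

0.047 per min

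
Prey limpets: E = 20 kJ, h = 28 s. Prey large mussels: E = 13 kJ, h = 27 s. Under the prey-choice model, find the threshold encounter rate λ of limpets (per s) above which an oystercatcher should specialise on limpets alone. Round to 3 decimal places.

At the threshold, the rate on limpets alone equals the profitability of large mussels: λ·20/(1 + λ·28) = 13/27 = 0.4815.
Rearranging, λ(20 − 0.4815×28) = 0.4815, so λ = 0.4815/6.519 = 0.07386 per s.

0.074 per s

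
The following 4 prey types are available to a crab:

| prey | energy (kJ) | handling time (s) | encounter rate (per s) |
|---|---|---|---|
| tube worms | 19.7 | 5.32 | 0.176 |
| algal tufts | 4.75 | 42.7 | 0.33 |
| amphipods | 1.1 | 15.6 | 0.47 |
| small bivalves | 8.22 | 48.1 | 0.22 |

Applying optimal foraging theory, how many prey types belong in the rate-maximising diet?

Profitabilities (E/h, kJ/s): tube worms 3.7, small bivalves 0.171, algal tufts 0.111, amphipods 0.0705. Add prey in this order while the next type's profitability exceeds the intake rate on those already taken.
Rate on top 1: 1.791. small bivalves: 0.171 < 1.791 → exclude; stop.
Optimal diet: tube worms — 1 of 4 types.

1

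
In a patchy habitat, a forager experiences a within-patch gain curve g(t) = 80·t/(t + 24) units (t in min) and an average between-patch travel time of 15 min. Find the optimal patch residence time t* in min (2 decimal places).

18.97 min

By the marginal value theorem, leave when the instantaneous gain rate g'(t) equals the habitat-wide average g(t)/(T + t).
g'(t) = 80·24/(t + 24)². Setting 80·24/(t+24)² = 80t/[(t+24)(15+t)] gives 24(15+t) = t(t+24), so t² = 24×15 = 360.
t* = √360 = 18.97 min.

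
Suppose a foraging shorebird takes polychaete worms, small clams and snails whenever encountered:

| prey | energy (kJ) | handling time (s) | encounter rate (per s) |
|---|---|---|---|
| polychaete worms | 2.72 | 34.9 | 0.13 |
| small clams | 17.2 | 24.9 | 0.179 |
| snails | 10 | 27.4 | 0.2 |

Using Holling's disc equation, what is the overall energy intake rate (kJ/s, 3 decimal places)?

0.351 kJ/s

R = (0.13×2.72 + 0.179×17.2 + 0.2×10) / (1 + 0.13×34.9 + 0.179×24.9 + 0.2×27.4) = 5.432/15.47 = 0.3511 kJ/s.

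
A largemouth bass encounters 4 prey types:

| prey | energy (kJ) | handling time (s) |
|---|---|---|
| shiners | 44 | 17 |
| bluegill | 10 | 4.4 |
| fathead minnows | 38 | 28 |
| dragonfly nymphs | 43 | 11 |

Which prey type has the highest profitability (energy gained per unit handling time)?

In descending order of E/h:
dragonfly nymphs: 43/11 = 3.91 kJ/s
shiners: 44/17 = 2.59 kJ/s
bluegill: 10/4.4 = 2.27 kJ/s
fathead minnows: 38/28 = 1.36 kJ/s

dragonfly nymphs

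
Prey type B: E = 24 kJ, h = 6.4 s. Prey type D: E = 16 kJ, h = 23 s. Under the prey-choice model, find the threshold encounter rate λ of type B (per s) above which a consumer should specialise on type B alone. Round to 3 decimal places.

0.036 per s

At the threshold, the rate on type B alone equals the profitability of type D: λ·24/(1 + λ·6.4) = 16/23 = 0.6957.
Rearranging, λ(24 − 0.6957×6.4) = 0.6957, so λ = 0.6957/19.55 = 0.03559 per s.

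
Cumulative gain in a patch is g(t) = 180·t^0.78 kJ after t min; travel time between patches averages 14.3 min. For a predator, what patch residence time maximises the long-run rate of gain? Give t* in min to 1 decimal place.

Optimal t* satisfies g'(t*) = g(t*)/(T + t*).
g'(t) = 0.78·180·t^-0.22. Setting 0.78·180·t^-0.22 = 180·t^0.78/(14.3+t) gives 0.78(14.3+t) = t, so 0.22·t = 0.78×14.3.
t* = 0.78×14.3/0.22 = 50.7 min.

50.7 min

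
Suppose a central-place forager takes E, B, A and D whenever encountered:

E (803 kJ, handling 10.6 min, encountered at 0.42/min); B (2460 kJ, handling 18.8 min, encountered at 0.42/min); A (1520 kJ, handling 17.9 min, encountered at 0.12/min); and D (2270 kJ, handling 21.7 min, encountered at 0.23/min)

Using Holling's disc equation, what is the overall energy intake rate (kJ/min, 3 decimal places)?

R = (0.42×803 + 0.42×2460 + 0.12×1520 + 0.23×2270) / (1 + 0.42×10.6 + 0.42×18.8 + 0.12×17.9 + 0.23×21.7) = 2075/20.49 = 101.3 kJ/min.

101.282 kJ/min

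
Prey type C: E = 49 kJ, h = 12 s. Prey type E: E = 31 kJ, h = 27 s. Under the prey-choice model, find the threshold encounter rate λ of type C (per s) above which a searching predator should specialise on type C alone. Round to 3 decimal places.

The zero-one rule: include type E iff E₂/h₂ > λE₁/(1+λh₁). Equality gives the switch point.
λE₁h₂ = E₂ + λE₂h₁ ⇒ λ = E₂/(E₁h₂ − E₂h₁) = 31/(1323 − 372) = 0.0326 per s.

0.033 per s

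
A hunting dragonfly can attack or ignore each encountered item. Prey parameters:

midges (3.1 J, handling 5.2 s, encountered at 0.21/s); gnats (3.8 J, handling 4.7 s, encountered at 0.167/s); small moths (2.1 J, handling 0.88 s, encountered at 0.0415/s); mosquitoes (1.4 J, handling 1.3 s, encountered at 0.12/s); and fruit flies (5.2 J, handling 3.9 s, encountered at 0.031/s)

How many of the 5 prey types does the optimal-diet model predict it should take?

Profitabilities (E/h, J/s): small moths 2.39, fruit flies 1.33, mosquitoes 1.08, gnats 0.809, midges 0.596. Add prey in this order while the next type's profitability exceeds the intake rate on those already taken.
Rate on top 1: 0.08408. fruit flies: 1.33 > 0.08408 → include.
Rate on top 2: 0.2146. mosquitoes: 1.08 > 0.2146 → include.
Rate on top 3: 0.317. gnats: 0.809 > 0.317 → include.
Rate on top 4: 0.5009. midges: 0.596 > 0.5009 → include.
Optimal diet: small moths, fruit flies, mosquitoes, gnats, midges — 5 of 5 types.

5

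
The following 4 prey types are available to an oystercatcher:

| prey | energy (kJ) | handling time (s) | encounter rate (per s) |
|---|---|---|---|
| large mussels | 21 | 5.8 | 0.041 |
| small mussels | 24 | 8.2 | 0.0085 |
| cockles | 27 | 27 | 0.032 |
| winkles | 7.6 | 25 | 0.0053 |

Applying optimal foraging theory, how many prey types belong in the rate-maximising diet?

3

Rank by E/h (kJ/s): large mussels 3.62, small mussels 2.93, cockles 1, winkles 0.304. Include each in turn until the next type's E/h falls below the running intake rate.
Rate on top 1: 0.6956. small mussels: 2.93 > 0.6956 → include.
Rate on top 2: 0.8145. cockles: 1 > 0.8145 → include.
Rate on top 3: 0.8883. winkles: 0.304 < 0.8883 → exclude; stop.
Optimal diet: large mussels, small mussels, cockles — 3 of 4 types.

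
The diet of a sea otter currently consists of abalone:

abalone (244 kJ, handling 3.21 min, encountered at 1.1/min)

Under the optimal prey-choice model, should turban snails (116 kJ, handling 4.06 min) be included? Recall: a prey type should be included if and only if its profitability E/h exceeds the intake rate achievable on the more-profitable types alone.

Intake rate on the current diet: R = (1.1×244) / (1 + 1.1×3.21) = 268.4/4.531 = 59.24 kJ/min.
turban snails: E/h = 116/4.06 = 28.57 kJ/min.
28.57 < 59.24, so adding turban snails would lower the average — exclude it.

No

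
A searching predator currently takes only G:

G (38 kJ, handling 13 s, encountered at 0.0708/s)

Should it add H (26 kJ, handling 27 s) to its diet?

On G alone, R = ΣλE/(1+Σλh) = 2.69/1.92 = 1.401 kJ/s.
Profitability of H: 26/27 = 0.963 kJ/s.
0.963 < 1.401, so adding H would lower the average — exclude it.

No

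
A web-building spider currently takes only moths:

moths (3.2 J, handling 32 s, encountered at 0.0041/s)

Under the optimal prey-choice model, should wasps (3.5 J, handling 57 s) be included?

Intake rate on the current diet: R = (0.0041×3.2) / (1 + 0.0041×32) = 0.01312/1.131 = 0.0116 J/s.
wasps: E/h = 3.5/57 = 0.0614 J/s.
0.0614 > 0.0116, so adding wasps raises the average — include it.

Yes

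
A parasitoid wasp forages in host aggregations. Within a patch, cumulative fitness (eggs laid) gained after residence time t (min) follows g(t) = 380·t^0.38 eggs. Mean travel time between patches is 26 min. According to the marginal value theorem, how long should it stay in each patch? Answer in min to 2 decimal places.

Optimal t* satisfies g'(t*) = g(t*)/(T + t*).
g'(t) = 0.38·380·t^-0.62. Setting 0.38·380·t^-0.62 = 380·t^0.38/(26+t) gives 0.38(26+t) = t, so 0.62·t = 0.38×26.
t* = 0.38×26/0.62 = 15.94 min.

15.94 min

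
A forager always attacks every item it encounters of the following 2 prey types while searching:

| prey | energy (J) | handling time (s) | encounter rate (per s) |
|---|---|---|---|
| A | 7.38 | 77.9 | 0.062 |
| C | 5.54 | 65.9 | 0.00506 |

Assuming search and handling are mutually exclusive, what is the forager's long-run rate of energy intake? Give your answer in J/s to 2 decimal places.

R = (0.062×7.38 + 0.00506×5.54) / (1 + 0.062×77.9 + 0.00506×65.9) = 0.4856/6.163 = 0.07879 J/s.

0.08 J/s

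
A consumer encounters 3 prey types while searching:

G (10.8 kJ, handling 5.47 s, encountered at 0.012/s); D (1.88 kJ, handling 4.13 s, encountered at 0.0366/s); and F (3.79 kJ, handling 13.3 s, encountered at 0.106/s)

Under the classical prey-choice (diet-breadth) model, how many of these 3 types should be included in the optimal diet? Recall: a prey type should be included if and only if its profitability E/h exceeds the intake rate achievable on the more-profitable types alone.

3

Profitabilities (E/h, kJ/s): G 1.97, D 0.455, F 0.285. Add prey in this order while the next type's profitability exceeds the intake rate on those already taken.
Rate on top 1: 0.1216. D: 0.455 > 0.1216 → include.
Rate on top 2: 0.1631. F: 0.285 > 0.1631 → include.
Optimal diet: G, D, F — 3 of 3 types.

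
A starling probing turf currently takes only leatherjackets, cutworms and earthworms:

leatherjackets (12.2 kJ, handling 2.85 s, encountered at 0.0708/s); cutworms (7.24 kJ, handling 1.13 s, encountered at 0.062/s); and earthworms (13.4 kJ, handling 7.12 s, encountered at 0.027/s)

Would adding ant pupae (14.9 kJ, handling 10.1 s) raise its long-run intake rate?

Yes

Current rate: (0.0708×12.2 + 0.062×7.24 + 0.027×13.4)/(1 + 0.0708×2.85 + 0.062×1.13 + 0.027×7.12) = 1.144 kJ/s.
ant pupae: E/h = 14.9/10.1 = 1.475 kJ/s.
1.475 > 1.144, so adding ant pupae raises the average — include it.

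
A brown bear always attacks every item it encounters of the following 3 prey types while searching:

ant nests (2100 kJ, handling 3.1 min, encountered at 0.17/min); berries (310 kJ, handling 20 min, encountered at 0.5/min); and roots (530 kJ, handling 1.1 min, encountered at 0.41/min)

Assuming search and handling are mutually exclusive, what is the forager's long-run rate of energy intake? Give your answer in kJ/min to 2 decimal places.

R = (0.17×2100 + 0.5×310 + 0.41×530) / (1 + 0.17×3.1 + 0.5×20 + 0.41×1.1) = 729.3/11.98 = 60.89 kJ/min.

60.89 kJ/min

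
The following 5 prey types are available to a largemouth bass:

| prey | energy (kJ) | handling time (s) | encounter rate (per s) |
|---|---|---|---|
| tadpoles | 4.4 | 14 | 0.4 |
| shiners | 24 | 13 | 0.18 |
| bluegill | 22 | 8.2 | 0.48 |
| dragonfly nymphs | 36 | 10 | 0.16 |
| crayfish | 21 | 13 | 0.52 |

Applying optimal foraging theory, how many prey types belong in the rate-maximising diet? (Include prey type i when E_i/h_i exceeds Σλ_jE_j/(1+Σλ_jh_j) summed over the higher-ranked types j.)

E/h in descending order: dragonfly nymphs 3.6, bluegill 2.68, shiners 1.85, crayfish 1.62, tadpoles 0.314 kJ/s. The optimal diet is the largest prefix of this list for which every included type satisfies E_i/h_i > R on the types above it.
Rate on top 1: 2.215. bluegill: 2.68 > 2.215 → include.
Rate on top 2: 2.497. shiners: 1.85 < 2.497 → exclude; stop.
Optimal diet: dragonfly nymphs, bluegill — 2 of 5 types.

2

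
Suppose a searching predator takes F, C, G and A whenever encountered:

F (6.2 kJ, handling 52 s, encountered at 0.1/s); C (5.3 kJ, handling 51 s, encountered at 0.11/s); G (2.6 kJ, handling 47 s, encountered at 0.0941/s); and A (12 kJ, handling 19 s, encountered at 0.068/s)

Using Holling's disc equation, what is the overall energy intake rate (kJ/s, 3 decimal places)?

R = (0.1×6.2 + 0.11×5.3 + 0.0941×2.6 + 0.068×12) / (1 + 0.1×52 + 0.11×51 + 0.0941×47 + 0.068×19) = 2.264/17.52 = 0.1292 kJ/s.

0.129 kJ/s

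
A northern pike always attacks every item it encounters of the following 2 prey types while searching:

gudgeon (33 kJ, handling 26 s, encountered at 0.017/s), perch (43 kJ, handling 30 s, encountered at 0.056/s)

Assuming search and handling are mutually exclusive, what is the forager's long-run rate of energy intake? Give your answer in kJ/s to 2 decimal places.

Energy encountered per unit search time: 0.017×33 + 0.056×43 = 2.969 kJ/s.
Handling time per unit search time: 0.017×26 + 0.056×30 = 2.122.
Rate = 2.969/(1 + 2.122) = 0.951 kJ/s.

0.95 kJ/s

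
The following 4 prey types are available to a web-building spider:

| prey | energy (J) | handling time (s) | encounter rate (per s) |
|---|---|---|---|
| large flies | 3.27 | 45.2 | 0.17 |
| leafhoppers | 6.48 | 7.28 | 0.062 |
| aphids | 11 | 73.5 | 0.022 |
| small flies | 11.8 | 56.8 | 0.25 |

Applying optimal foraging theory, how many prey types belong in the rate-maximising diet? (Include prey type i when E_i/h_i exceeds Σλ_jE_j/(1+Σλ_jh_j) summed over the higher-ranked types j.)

1

Rank by E/h (J/s): leafhoppers 0.89, small flies 0.208, aphids 0.15, large flies 0.0723. Include each in turn until the next type's E/h falls below the running intake rate.
Rate on top 1: 0.2768. small flies: 0.208 < 0.2768 → exclude; stop.
Optimal diet: leafhoppers — 1 of 4 types.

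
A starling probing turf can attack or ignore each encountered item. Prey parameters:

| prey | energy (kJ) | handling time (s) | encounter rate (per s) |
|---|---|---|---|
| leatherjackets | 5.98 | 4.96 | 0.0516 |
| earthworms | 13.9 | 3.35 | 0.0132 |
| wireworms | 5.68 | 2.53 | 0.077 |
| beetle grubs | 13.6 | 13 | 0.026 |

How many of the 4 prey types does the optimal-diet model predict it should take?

Rank by E/h (kJ/s): earthworms 4.15, wireworms 2.25, leatherjackets 1.21, beetle grubs 1.05. Include each in turn until the next type's E/h falls below the running intake rate.
Rate on top 1: 0.1757. wireworms: 2.25 > 0.1757 → include.
Rate on top 2: 0.5011. leatherjackets: 1.21 > 0.5011 → include.
Rate on top 3: 0.6217. beetle grubs: 1.05 > 0.6217 → include.
Optimal diet: earthworms, wireworms, leatherjackets, beetle grubs — 4 of 4 types.

4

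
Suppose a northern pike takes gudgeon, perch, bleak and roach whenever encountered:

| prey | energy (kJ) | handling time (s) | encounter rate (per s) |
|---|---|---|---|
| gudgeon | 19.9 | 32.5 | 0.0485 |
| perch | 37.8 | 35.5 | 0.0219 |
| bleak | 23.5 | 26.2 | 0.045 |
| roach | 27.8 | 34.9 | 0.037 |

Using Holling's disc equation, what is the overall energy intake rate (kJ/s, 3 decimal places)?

0.666 kJ/s

R = Σλ_iE_i / (1 + Σλ_ih_i)
Numerator: 0.0485×19.9 + 0.0219×37.8 + 0.045×23.5 + 0.037×27.8 = 3.879
Denominator: 1 + 0.0485×32.5 + 0.0219×35.5 + 0.045×26.2 + 0.037×34.9 = 5.824
R = 3.879/5.824 = 0.666 kJ/s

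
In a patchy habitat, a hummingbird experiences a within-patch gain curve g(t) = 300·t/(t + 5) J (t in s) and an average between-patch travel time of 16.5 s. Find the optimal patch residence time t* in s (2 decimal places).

9.08 s

By the marginal value theorem, leave when the instantaneous gain rate g'(t) equals the habitat-wide average g(t)/(T + t).
g'(t) = 300·5/(t + 5)². Setting 300·5/(t+5)² = 300t/[(t+5)(16.5+t)] gives 5(16.5+t) = t(t+5), so t² = 5×16.5 = 82.5.
t* = √82.5 = 9.083 s.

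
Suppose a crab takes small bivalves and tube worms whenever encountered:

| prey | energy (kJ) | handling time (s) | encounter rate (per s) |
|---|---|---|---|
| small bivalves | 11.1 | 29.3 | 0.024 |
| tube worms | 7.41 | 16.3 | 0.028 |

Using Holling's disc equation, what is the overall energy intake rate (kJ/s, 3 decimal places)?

0.219 kJ/s

R = Σλ_iE_i / (1 + Σλ_ih_i)
Numerator: 0.024×11.1 + 0.028×7.41 = 0.4739
Denominator: 1 + 0.024×29.3 + 0.028×16.3 = 2.16
R = 0.4739/2.16 = 0.2194 kJ/s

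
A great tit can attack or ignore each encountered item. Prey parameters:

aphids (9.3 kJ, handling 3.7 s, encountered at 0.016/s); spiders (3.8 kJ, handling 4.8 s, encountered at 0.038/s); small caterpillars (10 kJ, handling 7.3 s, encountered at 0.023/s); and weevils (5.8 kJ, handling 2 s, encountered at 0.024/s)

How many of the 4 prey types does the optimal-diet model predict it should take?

Profitabilities (E/h, kJ/s): weevils 2.9, aphids 2.51, small caterpillars 1.37, spiders 0.792. Add prey in this order while the next type's profitability exceeds the intake rate on those already taken.
Rate on top 1: 0.1328. aphids: 2.51 > 0.1328 → include.
Rate on top 2: 0.2601. small caterpillars: 1.37 > 0.2601 → include.
Rate on top 3: 0.4062. spiders: 0.792 > 0.4062 → include.
Optimal diet: weevils, aphids, small caterpillars, spiders — 4 of 4 types.

4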